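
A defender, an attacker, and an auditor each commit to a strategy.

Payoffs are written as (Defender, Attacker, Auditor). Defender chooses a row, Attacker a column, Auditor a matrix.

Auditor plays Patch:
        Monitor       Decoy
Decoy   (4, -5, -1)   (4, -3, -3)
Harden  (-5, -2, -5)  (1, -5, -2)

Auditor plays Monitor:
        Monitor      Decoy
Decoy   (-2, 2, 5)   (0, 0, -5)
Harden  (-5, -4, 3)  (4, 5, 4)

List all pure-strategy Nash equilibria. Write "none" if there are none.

The pure Nash equilibria are (Decoy, Monitor, Monitor) and (Decoy, Decoy, Patch) and (Harden, Decoy, Monitor).

Defender against (Monitor, Patch): payoffs 4, -5 → best response Decoy.
Defender against (Monitor, Monitor): payoffs -2, -5 → best response Decoy.
Defender against (Decoy, Patch): payoffs 4, 1 → best response Decoy.
Defender against (Decoy, Monitor): payoffs 0, 4 → best response Harden.
Attacker against (Decoy, Patch): payoffs -5, -3 → best response Decoy.
Attacker against (Decoy, Monitor): payoffs 2, 0 → best response Monitor.
Attacker against (Harden, Patch): payoffs -2, -5 → best response Monitor.
Attacker against (Harden, Monitor): payoffs -4, 5 → best response Decoy.
Auditor against (Decoy, Monitor): payoffs -1, 5 → best response Monitor.
Auditor against (Decoy, Decoy): payoffs -3, -5 → best response Patch.
Auditor against (Harden, Monitor): payoffs -5, 3 → best response Monitor.
Auditor against (Harden, Decoy): payoffs -2, 4 → best response Monitor.
Mutual best responses: (Decoy, Monitor, Monitor); (Decoy, Decoy, Patch); (Harden, Decoy, Monitor).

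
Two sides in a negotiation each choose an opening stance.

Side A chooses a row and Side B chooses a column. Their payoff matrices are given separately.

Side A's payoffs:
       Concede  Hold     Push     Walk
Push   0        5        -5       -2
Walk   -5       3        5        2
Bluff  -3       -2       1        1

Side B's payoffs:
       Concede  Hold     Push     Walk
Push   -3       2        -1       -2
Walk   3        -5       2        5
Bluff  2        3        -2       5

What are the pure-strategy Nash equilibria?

(Push, Hold) and (Walk, Walk)

Mark each player's best response to every combination of opponents' strategies; a profile where every player is best-responding is a pure Nash equilibrium.
Side A against Concede: payoffs 0, -5, -3 → best response Push.
Side A against Hold: payoffs 5, 3, -2 → best response Push.
Side A against Push: payoffs -5, 5, 1 → best response Walk.
Side A against Walk: payoffs -2, 2, 1 → best response Walk.
Side B against Push: payoffs -3, 2, -1, -2 → best response Hold.
Side B against Walk: payoffs 3, -5, 2, 5 → best response Walk.
Side B against Bluff: payoffs 2, 3, -2, 5 → best response Walk.
Mutual best responses: (Push, Hold); (Walk, Walk).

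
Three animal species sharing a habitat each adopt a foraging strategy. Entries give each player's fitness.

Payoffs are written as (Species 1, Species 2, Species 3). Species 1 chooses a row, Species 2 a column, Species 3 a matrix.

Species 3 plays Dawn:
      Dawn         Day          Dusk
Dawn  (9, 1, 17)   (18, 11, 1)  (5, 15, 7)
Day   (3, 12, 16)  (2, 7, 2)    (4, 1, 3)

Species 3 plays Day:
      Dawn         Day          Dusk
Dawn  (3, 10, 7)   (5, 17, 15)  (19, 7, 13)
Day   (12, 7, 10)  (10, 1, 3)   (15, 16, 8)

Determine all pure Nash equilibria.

Species 1 against (Dawn, Dawn): payoffs 9, 3 → best response Dawn.
Species 1 against (Dawn, Day): payoffs 3, 12 → best response Day.
Species 1 against (Day, Dawn): payoffs 18, 2 → best response Dawn.
Species 1 against (Day, Day): payoffs 5, 10 → best response Day.
Species 1 against (Dusk, Dawn): payoffs 5, 4 → best response Dawn.
Species 1 against (Dusk, Day): payoffs 19, 15 → best response Dawn.
Species 2 against (Dawn, Dawn): payoffs 1, 11, 15 → best response Dusk.
Species 2 against (Dawn, Day): payoffs 10, 17, 7 → best response Day.
Species 2 against (Day, Dawn): payoffs 12, 7, 1 → best response Dawn.
Species 2 against (Day, Day): payoffs 7, 1, 16 → best response Dusk.
Species 3 against (Dawn, Dawn): payoffs 17, 7 → best response Dawn.
Species 3 against (Dawn, Day): payoffs 1, 15 → best response Day.
Species 3 against (Dawn, Dusk): payoffs 7, 13 → best response Day.
Species 3 against (Day, Dawn): payoffs 16, 10 → best response Dawn.
Species 3 against (Day, Day): payoffs 2, 3 → best response Day.
Species 3 against (Day, Dusk): payoffs 3, 8 → best response Day.
No profile is a mutual best response for all players.

none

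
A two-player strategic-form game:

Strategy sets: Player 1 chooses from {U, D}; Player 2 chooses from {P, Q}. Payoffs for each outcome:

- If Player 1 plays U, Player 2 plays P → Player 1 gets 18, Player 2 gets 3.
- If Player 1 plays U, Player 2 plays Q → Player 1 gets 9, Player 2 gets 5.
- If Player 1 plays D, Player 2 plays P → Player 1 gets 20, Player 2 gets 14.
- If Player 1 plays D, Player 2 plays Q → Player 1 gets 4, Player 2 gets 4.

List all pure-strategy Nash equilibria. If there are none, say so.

For each player, find the best response to each opponent profile; mutual best responses are the pure NE.
Player 1 against P: payoffs 18, 20 → best response D.
Player 1 against Q: payoffs 9, 4 → best response U.
Player 2 against U: payoffs 3, 5 → best response Q.
Player 2 against D: payoffs 14, 4 → best response P.
Mutual best responses: (U, Q); (D, P).

Pure-strategy Nash equilibria: (U, Q), (D, P)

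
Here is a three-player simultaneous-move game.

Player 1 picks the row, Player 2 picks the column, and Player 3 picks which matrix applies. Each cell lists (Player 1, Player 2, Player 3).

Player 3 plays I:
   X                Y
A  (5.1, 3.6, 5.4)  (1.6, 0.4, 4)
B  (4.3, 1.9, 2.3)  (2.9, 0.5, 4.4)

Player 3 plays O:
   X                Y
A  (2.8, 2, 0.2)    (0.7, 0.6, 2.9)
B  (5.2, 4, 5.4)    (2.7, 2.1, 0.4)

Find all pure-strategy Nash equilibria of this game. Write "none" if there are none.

Pure-strategy Nash equilibria: (A, X, I); (B, X, O)

(A, X, I): Player 1 gets 5.1, best alternative 4.3; Player 2 gets 3.6, best alternative 0.4; Player 3 gets 5.4, best alternative 0.2. No profitable deviation — NE.
(A, X, O): Player 1 can switch to B (2.8 → 5.2). Not NE.
(A, Y, I): Player 1 can switch to B (1.6 → 2.9). Not NE.
(A, Y, O): Player 1 can switch to B (0.7 → 2.7). Not NE.
(B, X, I): Player 1 can switch to A (4.3 → 5.1). Not NE.
(B, X, O): Player 1 gets 5.2, best alternative 2.8; Player 2 gets 4, best alternative 2.1; Player 3 gets 5.4, best alternative 2.3. No profitable deviation — NE.
(B, Y, I): Player 2 can switch to X (0.5 → 1.9). Not NE.
(B, Y, O): Player 2 can switch to X (2.1 → 4). Not NE.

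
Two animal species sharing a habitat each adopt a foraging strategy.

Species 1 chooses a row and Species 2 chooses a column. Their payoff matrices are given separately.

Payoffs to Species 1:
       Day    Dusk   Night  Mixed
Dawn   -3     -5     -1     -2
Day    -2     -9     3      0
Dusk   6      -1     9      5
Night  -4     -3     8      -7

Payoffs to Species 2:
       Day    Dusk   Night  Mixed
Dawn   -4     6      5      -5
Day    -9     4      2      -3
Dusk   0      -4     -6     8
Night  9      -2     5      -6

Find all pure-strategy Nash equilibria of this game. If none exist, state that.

Pure NE: (Dusk, Mixed)

Species 1 against Day: payoffs -3, -2, 6, -4 → best response Dusk.
Species 1 against Dusk: payoffs -5, -9, -1, -3 → best response Dusk.
Species 1 against Night: payoffs -1, 3, 9, 8 → best response Dusk.
Species 1 against Mixed: payoffs -2, 0, 5, -7 → best response Dusk.
Species 2 against Dawn: payoffs -4, 6, 5, -5 → best response Dusk.
Species 2 against Day: payoffs -9, 4, 2, -3 → best response Dusk.
Species 2 against Dusk: payoffs 0, -4, -6, 8 → best response Mixed.
Species 2 against Night: payoffs 9, -2, 5, -6 → best response Day.
Mutual best responses: (Dusk, Mixed).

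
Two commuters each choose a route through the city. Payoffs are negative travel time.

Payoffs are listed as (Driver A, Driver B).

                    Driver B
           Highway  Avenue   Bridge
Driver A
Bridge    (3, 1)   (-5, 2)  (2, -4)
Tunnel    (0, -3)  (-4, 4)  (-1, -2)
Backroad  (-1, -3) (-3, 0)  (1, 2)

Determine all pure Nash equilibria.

Driver A against Highway: payoffs 3, 0, -1 → best response Bridge.
Driver A against Avenue: payoffs -5, -4, -3 → best response Backroad.
Driver A against Bridge: payoffs 2, -1, 1 → best response Bridge.
Driver B against Bridge: payoffs 1, 2, -4 → best response Avenue.
Driver B against Tunnel: payoffs -3, 4, -2 → best response Avenue.
Driver B against Backroad: payoffs -3, 0, 2 → best response Bridge.
No profile is a mutual best response for all players.

There is no pure-strategy Nash equilibrium.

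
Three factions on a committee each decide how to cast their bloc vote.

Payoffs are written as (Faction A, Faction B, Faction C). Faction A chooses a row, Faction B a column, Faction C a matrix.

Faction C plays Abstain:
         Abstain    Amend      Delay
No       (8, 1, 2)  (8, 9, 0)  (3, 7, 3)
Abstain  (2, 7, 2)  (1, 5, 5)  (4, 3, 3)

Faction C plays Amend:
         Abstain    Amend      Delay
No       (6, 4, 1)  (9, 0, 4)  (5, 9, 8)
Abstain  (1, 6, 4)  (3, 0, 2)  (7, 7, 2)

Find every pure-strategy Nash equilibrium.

No pure-strategy Nash equilibrium.

Mark each player's best response to every combination of opponents' strategies; a profile where every player is best-responding is a pure Nash equilibrium.
Faction A against (Abstain, Abstain): payoffs 8, 2 → best response No.
Faction A against (Abstain, Amend): payoffs 6, 1 → best response No.
Faction A against (Amend, Abstain): payoffs 8, 1 → best response No.
Faction A against (Amend, Amend): payoffs 9, 3 → best response No.
Faction A against (Delay, Abstain): payoffs 3, 4 → best response Abstain.
Faction A against (Delay, Amend): payoffs 5, 7 → best response Abstain.
Faction B against (No, Abstain): payoffs 1, 9, 7 → best response Amend.
Faction B against (No, Amend): payoffs 4, 0, 9 → best response Delay.
Faction B against (Abstain, Abstain): payoffs 7, 5, 3 → best response Abstain.
Faction B against (Abstain, Amend): payoffs 6, 0, 7 → best response Delay.
Faction C against (No, Abstain): payoffs 2, 1 → best response Abstain.
Faction C against (No, Amend): payoffs 0, 4 → best response Amend.
Faction C against (No, Delay): payoffs 3, 8 → best response Amend.
Faction C against (Abstain, Abstain): payoffs 2, 4 → best response Amend.
Faction C against (Abstain, Amend): payoffs 5, 2 → best response Abstain.
Faction C against (Abstain, Delay): payoffs 3, 2 → best response Abstain.
No profile is a mutual best response for all players.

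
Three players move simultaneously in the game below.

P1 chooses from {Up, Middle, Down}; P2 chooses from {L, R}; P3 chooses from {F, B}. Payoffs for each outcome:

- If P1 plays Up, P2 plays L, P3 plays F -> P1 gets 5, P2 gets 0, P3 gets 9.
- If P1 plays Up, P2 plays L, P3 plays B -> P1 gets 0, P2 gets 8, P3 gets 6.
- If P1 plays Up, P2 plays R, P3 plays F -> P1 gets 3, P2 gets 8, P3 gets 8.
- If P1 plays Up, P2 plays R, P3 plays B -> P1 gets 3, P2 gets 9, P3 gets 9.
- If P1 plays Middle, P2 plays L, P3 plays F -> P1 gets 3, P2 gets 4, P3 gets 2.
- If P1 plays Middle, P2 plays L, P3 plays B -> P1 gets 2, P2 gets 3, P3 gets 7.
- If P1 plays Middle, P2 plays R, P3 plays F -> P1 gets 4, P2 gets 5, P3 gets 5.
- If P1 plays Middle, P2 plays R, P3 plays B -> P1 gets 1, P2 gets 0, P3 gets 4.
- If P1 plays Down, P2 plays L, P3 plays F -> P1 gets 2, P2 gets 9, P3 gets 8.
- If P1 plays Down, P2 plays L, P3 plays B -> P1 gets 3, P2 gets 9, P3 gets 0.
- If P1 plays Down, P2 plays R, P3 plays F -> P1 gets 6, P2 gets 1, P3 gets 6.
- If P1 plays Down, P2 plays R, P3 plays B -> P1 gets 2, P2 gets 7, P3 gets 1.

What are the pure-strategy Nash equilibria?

(Up, R, B)

P1 against (L, F): payoffs 5, 3, 2 → best response Up.
P1 against (L, B): payoffs 0, 2, 3 → best response Down.
P1 against (R, F): payoffs 3, 4, 6 → best response Down.
P1 against (R, B): payoffs 3, 1, 2 → best response Up.
P2 against (Up, F): payoffs 0, 8 → best response R.
P2 against (Up, B): payoffs 8, 9 → best response R.
P2 against (Middle, F): payoffs 4, 5 → best response R.
P2 against (Middle, B): payoffs 3, 0 → best response L.
P2 against (Down, F): payoffs 9, 1 → best response L.
P2 against (Down, B): payoffs 9, 7 → best response L.
P3 against (Up, L): payoffs 9, 6 → best response F.
P3 against (Up, R): payoffs 8, 9 → best response B.
P3 against (Middle, L): payoffs 2, 7 → best response B.
P3 against (Middle, R): payoffs 5, 4 → best response F.
P3 against (Down, L): payoffs 8, 0 → best response F.
P3 against (Down, R): payoffs 6, 1 → best response F.
Mutual best responses: (Up, R, B).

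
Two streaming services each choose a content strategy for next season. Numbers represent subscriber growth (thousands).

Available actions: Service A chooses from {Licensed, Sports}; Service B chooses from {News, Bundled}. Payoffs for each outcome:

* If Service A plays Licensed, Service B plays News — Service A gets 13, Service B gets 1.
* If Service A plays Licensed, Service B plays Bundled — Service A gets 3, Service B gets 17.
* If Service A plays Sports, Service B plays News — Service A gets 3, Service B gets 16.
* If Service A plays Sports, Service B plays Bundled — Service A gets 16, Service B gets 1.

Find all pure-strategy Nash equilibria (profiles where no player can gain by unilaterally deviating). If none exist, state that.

For each player, find the best response to each opponent profile; mutual best responses are the pure NE.
Service A against News: payoffs 13, 3 → best response Licensed.
Service A against Bundled: payoffs 3, 16 → best response Sports.
Service B against Licensed: payoffs 1, 17 → best response Bundled.
Service B against Sports: payoffs 16, 1 → best response News.
No profile is a mutual best response for all players.

No pure-strategy Nash equilibrium.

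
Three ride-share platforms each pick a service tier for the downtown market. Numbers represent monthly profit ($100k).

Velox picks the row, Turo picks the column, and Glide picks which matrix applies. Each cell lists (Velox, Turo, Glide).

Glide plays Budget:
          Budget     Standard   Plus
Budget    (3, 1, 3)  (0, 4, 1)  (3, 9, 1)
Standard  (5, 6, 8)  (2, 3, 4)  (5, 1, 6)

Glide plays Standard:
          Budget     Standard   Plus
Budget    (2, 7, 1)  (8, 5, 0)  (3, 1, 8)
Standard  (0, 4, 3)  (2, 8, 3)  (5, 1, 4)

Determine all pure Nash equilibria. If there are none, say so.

(Budget, Budget, Budget): Velox can switch to Standard (3 → 5). Not NE.
(Budget, Budget, Standard): Glide can switch to Budget (1 → 3). Not NE.
(Budget, Standard, Budget): Velox can switch to Standard (0 → 2). Not NE.
(Budget, Standard, Standard): Turo can switch to Budget (5 → 7). Not NE.
(Budget, Plus, Budget): Velox can switch to Standard (3 → 5). Not NE.
(Budget, Plus, Standard): Velox can switch to Standard (3 → 5). Not NE.
(Standard, Budget, Budget): Velox gets 5, best alternative 3; Turo gets 6, best alternative 3; Glide gets 8, best alternative 3. No profitable deviation — NE.
(The remaining 5 profiles each have a profitable deviation by the same check.)

(Standard, Budget, Budget)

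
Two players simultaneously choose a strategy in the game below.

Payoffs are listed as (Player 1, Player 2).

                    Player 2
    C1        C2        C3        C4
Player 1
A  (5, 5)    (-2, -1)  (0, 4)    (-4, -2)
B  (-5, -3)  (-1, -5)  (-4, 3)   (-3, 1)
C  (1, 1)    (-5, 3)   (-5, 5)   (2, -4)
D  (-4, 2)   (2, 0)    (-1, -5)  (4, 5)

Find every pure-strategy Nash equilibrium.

The pure Nash equilibria are (A, C1); (D, C4).

(A, C1): Player 1 gets 5, best alternative 1; Player 2 gets 5, best alternative 4. No profitable deviation — NE.
(A, C2): Player 1 can switch to B (-2 → -1). Not NE.
(A, C3): Player 2 can switch to C1 (4 → 5). Not NE.
(A, C4): Player 1 can switch to B (-4 → -3). Not NE.
(B, C1): Player 1 can switch to A (-5 → 5). Not NE.
(B, C2): Player 1 can switch to D (-1 → 2). Not NE.
(B, C3): Player 1 can switch to A (-4 → 0). Not NE.
(B, C4): Player 1 can switch to C (-3 → 2). Not NE.
(C, C1): Player 1 can switch to A (1 → 5). Not NE.
(C, C2): Player 1 can switch to A (-5 → -2). Not NE.
(C, C3): Player 1 can switch to A (-5 → 0). Not NE.
(C, C4): Player 1 can switch to D (2 → 4). Not NE.
(D, C1): Player 1 can switch to A (-4 → 5). Not NE.
(D, C4): Player 1 gets 4, best alternative 2; Player 2 gets 5, best alternative 2. No profitable deviation — NE.
(The remaining 2 profiles each have a profitable deviation by the same check.)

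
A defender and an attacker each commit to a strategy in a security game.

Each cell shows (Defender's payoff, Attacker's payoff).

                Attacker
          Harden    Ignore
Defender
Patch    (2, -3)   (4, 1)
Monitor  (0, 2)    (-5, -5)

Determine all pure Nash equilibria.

For each player, find the best response to each opponent profile; mutual best responses are the pure NE.
Defender against Harden: payoffs 2, 0 → best response Patch.
Defender against Ignore: payoffs 4, -5 → best response Patch.
Attacker against Patch: payoffs -3, 1 → best response Ignore.
Attacker against Monitor: payoffs 2, -5 → best response Harden.
Mutual best responses: (Patch, Ignore).

(Patch, Ignore)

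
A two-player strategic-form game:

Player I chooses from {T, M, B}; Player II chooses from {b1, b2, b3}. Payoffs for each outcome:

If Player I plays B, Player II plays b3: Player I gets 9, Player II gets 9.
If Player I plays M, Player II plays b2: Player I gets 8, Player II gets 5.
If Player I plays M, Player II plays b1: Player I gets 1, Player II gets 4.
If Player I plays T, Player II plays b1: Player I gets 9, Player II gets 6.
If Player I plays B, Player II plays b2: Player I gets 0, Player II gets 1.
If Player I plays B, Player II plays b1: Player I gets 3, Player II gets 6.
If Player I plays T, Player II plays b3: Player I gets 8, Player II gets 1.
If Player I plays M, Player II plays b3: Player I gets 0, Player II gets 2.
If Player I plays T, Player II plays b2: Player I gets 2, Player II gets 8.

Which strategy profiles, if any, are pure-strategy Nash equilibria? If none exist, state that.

(M, b2), (B, b3)

Player I against b1: payoffs 9, 1, 3 → best response T.
Player I against b2: payoffs 2, 8, 0 → best response M.
Player I against b3: payoffs 8, 0, 9 → best response B.
Player II against T: payoffs 6, 8, 1 → best response b2.
Player II against M: payoffs 4, 5, 2 → best response b2.
Player II against B: payoffs 6, 1, 9 → best response b3.
Mutual best responses: (M, b2); (B, b3).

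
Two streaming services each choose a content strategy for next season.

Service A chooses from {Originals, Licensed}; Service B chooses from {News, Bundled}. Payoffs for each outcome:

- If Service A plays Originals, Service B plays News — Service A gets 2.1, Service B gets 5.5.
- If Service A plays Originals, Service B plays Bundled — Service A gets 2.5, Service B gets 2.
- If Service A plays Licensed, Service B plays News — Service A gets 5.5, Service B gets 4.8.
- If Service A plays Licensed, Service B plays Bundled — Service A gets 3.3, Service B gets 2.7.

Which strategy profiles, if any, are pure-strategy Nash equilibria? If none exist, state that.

Check each profile: it is a Nash equilibrium iff no player can strictly gain by switching unilaterally.
(Originals, News): Service A can switch to Licensed (2.1 → 5.5). Not NE.
(Originals, Bundled): Service A can switch to Licensed (2.5 → 3.3). Not NE.
(Licensed, News): Service A gets 5.5, best alternative 2.1; Service B gets 4.8, best alternative 2.7. No profitable deviation — NE.
(Licensed, Bundled): Service B can switch to News (2.7 → 4.8). Not NE.

(Licensed, News)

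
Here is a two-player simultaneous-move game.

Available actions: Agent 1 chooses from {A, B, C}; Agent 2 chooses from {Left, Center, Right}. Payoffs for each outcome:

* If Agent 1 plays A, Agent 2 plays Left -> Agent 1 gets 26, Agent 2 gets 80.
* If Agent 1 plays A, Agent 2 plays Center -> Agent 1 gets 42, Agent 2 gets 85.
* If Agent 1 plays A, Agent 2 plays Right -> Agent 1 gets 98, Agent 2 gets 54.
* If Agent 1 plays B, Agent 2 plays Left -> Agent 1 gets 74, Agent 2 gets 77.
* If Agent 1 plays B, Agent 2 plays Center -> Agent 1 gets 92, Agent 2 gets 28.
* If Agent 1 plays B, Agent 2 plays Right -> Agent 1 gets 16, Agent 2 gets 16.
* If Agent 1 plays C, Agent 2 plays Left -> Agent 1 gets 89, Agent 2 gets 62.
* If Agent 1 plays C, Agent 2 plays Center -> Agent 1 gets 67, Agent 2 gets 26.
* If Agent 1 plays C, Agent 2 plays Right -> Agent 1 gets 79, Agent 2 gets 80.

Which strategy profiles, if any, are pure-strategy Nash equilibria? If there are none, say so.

There is no pure-strategy Nash equilibrium.

Agent 1 against Left: payoffs 26, 74, 89 → best response C.
Agent 1 against Center: payoffs 42, 92, 67 → best response B.
Agent 1 against Right: payoffs 98, 16, 79 → best response A.
Agent 2 against A: payoffs 80, 85, 54 → best response Center.
Agent 2 against B: payoffs 77, 28, 16 → best response Left.
Agent 2 against C: payoffs 62, 26, 80 → best response Right.
No profile is a mutual best response for all players.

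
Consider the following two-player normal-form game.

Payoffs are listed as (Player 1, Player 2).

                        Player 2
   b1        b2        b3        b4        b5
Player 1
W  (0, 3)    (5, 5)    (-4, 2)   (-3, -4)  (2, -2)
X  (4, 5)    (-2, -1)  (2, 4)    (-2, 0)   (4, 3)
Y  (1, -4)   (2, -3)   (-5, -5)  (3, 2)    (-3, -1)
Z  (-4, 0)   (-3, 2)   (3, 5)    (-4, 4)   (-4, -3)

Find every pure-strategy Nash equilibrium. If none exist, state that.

The pure Nash equilibria are (W, b2); (X, b1); (Y, b4); (Z, b3).

(W, b1): Player 1 can switch to X (0 → 4). Not NE.
(W, b2): Player 1 gets 5, best alternative 2; Player 2 gets 5, best alternative 3. No profitable deviation — NE.
(W, b3): Player 1 can switch to X (-4 → 2). Not NE.
(W, b4): Player 1 can switch to X (-3 → -2). Not NE.
(W, b5): Player 1 can switch to X (2 → 4). Not NE.
(X, b1): Player 1 gets 4, best alternative 1; Player 2 gets 5, best alternative 4. No profitable deviation — NE.
(X, b2): Player 1 can switch to W (-2 → 5). Not NE.
(X, b3): Player 1 can switch to Z (2 → 3). Not NE.
(X, b4): Player 1 can switch to Y (-2 → 3). Not NE.
(X, b5): Player 2 can switch to b1 (3 → 5). Not NE.
(Y, b1): Player 1 can switch to X (1 → 4). Not NE.
(Y, b2): Player 1 can switch to W (2 → 5). Not NE.
(Y, b3): Player 1 can switch to W (-5 → -4). Not NE.
(Y, b4): Player 1 gets 3, best alternative -2; Player 2 gets 2, best alternative -1. No profitable deviation — NE.
(Y, b5): Player 1 can switch to W (-3 → 2). Not NE.
(Z, b3): Player 1 gets 3, best alternative 2; Player 2 gets 5, best alternative 4. No profitable deviation — NE.
(The remaining 4 profiles each have a profitable deviation by the same check.)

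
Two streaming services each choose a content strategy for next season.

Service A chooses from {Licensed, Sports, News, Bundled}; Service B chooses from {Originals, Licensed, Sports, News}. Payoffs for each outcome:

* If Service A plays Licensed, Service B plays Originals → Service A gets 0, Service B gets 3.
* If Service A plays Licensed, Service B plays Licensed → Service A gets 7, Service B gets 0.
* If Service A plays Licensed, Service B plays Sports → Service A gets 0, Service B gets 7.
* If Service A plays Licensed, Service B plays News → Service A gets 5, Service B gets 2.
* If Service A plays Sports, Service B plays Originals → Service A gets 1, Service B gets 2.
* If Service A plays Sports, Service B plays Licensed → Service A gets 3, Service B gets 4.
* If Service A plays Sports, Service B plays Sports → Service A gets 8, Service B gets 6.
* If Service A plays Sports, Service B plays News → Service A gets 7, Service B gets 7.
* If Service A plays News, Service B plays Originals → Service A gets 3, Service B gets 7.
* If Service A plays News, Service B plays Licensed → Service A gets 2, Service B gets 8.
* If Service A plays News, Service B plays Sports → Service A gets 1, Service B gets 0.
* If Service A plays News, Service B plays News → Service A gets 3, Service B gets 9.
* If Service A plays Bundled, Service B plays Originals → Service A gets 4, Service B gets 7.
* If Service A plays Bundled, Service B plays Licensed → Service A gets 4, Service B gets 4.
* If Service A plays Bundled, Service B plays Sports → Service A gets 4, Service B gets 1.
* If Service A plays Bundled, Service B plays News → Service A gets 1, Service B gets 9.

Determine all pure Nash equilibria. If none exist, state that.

(Licensed, Originals): Service A can switch to Sports (0 → 1). Not NE.
(Licensed, Licensed): Service B can switch to Originals (0 → 3). Not NE.
(Licensed, Sports): Service A can switch to Sports (0 → 8). Not NE.
(Licensed, News): Service A can switch to Sports (5 → 7). Not NE.
(Sports, Originals): Service A can switch to News (1 → 3). Not NE.
(Sports, Licensed): Service A can switch to Licensed (3 → 7). Not NE.
(Sports, News): Service A gets 7, best alternative 5; Service B gets 7, best alternative 6. No profitable deviation — NE.
(The remaining 9 profiles each have a profitable deviation by the same check.)

Pure NE: (Sports, News)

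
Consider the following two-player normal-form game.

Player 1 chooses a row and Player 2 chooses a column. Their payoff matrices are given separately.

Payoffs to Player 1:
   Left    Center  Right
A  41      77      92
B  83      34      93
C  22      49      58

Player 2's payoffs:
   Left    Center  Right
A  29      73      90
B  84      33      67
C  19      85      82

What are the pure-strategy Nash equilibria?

Player 1 against Left: payoffs 41, 83, 22 → best response B.
Player 1 against Center: payoffs 77, 34, 49 → best response A.
Player 1 against Right: payoffs 92, 93, 58 → best response B.
Player 2 against A: payoffs 29, 73, 90 → best response Right.
Player 2 against B: payoffs 84, 33, 67 → best response Left.
Player 2 against C: payoffs 19, 85, 82 → best response Center.
Mutual best responses: (B, Left).

(B, Left)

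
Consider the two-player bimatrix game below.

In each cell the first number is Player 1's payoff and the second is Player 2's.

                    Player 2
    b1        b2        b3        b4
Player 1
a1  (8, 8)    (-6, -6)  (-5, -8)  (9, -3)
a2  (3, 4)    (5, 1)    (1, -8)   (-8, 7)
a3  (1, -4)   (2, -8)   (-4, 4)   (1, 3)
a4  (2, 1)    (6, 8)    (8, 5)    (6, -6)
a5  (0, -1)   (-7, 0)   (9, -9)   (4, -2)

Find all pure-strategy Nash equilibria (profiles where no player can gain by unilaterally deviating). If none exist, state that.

Pure-strategy Nash equilibria: (a1, b1), (a4, b2)

Player 1 against b1: payoffs 8, 3, 1, 2, 0 → best response a1.
Player 1 against b2: payoffs -6, 5, 2, 6, -7 → best response a4.
Player 1 against b3: payoffs -5, 1, -4, 8, 9 → best response a5.
Player 1 against b4: payoffs 9, -8, 1, 6, 4 → best response a1.
Player 2 against a1: payoffs 8, -6, -8, -3 → best response b1.
Player 2 against a2: payoffs 4, 1, -8, 7 → best response b4.
Player 2 against a3: payoffs -4, -8, 4, 3 → best response b3.
Player 2 against a4: payoffs 1, 8, 5, -6 → best response b2.
Player 2 against a5: payoffs -1, 0, -9, -2 → best response b2.
Mutual best responses: (a1, b1); (a4, b2).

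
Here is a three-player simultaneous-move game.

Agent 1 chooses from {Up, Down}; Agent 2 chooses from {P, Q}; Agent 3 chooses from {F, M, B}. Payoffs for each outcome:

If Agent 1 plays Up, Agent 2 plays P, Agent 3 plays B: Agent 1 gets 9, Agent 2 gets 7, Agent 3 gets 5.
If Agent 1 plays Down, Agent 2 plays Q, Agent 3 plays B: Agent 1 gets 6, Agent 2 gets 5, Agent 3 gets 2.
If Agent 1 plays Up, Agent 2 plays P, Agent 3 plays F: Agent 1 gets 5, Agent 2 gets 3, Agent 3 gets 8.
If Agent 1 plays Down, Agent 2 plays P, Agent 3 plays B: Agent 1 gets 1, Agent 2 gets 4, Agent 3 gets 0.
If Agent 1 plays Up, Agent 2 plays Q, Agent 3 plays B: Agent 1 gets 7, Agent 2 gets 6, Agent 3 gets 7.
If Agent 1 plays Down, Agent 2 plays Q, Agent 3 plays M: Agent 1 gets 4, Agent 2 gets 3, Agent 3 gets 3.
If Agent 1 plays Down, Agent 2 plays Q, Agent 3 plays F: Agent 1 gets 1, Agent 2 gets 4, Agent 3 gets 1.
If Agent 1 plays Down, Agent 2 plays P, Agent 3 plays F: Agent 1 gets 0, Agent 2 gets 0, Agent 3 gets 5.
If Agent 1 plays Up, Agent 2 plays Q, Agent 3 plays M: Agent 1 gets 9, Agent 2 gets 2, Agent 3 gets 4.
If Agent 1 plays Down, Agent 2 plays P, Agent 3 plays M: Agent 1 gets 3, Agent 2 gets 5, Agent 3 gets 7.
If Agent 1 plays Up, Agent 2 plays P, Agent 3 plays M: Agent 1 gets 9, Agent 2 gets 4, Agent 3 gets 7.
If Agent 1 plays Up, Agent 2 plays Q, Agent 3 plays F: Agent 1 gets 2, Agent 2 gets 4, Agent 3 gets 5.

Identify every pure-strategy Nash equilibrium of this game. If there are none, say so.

There is no pure-strategy Nash equilibrium.

For each strategy profile, look for a profitable unilateral deviation.
(Up, P, F): Agent 2 can switch to Q (3 → 4). Not NE.
(Up, P, M): Agent 3 can switch to F (7 → 8). Not NE.
(Up, P, B): Agent 3 can switch to F (5 → 8). Not NE.
(Up, Q, F): Agent 3 can switch to B (5 → 7). Not NE.
(Up, Q, M): Agent 2 can switch to P (2 → 4). Not NE.
(Up, Q, B): Agent 2 can switch to P (6 → 7). Not NE.
(Down, P, F): Agent 1 can switch to Up (0 → 5). Not NE.
(Down, P, M): Agent 1 can switch to Up (3 → 9). Not NE.
(The remaining 4 profiles each have a profitable deviation by the same check.)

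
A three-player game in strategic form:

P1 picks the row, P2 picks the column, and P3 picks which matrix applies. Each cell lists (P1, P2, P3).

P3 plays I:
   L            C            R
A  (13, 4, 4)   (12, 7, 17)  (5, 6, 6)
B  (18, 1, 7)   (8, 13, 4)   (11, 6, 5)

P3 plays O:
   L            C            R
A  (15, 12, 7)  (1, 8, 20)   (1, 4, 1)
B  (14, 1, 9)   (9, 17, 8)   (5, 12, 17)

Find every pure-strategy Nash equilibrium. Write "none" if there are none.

The pure Nash equilibria are (A, L, O); (B, C, O).

P1 against (L, I): payoffs 13, 18 → best response B.
P1 against (L, O): payoffs 15, 14 → best response A.
P1 against (C, I): payoffs 12, 8 → best response A.
P1 against (C, O): payoffs 1, 9 → best response B.
P1 against (R, I): payoffs 5, 11 → best response B.
P1 against (R, O): payoffs 1, 5 → best response B.
P2 against (A, I): payoffs 4, 7, 6 → best response C.
P2 against (A, O): payoffs 12, 8, 4 → best response L.
P2 against (B, I): payoffs 1, 13, 6 → best response C.
P2 against (B, O): payoffs 1, 17, 12 → best response C.
P3 against (A, L): payoffs 4, 7 → best response O.
P3 against (A, C): payoffs 17, 20 → best response O.
P3 against (A, R): payoffs 6, 1 → best response I.
P3 against (B, L): payoffs 7, 9 → best response O.
P3 against (B, C): payoffs 4, 8 → best response O.
P3 against (B, R): payoffs 5, 17 → best response O.
Mutual best responses: (A, L, O); (B, C, O).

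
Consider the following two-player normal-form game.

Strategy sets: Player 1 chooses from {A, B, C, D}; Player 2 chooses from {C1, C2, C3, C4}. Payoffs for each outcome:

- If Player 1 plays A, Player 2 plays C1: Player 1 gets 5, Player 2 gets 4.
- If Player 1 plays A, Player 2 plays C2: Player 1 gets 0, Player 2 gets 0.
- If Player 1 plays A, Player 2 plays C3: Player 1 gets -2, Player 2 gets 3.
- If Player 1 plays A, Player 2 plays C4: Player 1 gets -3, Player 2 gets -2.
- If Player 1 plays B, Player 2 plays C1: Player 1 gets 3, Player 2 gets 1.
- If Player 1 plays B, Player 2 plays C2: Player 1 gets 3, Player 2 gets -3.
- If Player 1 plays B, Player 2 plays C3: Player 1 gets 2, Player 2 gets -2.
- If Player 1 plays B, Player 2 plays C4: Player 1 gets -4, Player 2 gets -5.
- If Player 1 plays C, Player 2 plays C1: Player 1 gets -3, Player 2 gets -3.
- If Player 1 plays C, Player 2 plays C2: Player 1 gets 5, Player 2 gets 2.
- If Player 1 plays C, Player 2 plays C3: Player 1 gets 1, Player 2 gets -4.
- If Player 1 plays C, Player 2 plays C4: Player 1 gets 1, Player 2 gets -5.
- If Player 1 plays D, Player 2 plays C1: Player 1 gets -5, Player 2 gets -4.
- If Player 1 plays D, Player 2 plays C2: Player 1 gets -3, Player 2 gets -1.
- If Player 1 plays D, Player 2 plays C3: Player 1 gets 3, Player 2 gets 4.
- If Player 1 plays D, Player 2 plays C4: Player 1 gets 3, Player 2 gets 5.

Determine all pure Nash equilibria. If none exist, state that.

(A, C1): Player 1 gets 5, best alternative 3; Player 2 gets 4, best alternative 3. No profitable deviation — NE.
(A, C2): Player 1 can switch to B (0 → 3). Not NE.
(A, C3): Player 1 can switch to B (-2 → 2). Not NE.
(A, C4): Player 1 can switch to C (-3 → 1). Not NE.
(B, C1): Player 1 can switch to A (3 → 5). Not NE.
(B, C2): Player 1 can switch to C (3 → 5). Not NE.
(B, C3): Player 1 can switch to D (2 → 3). Not NE.
(C, C2): Player 1 gets 5, best alternative 3; Player 2 gets 2, best alternative -3. No profitable deviation — NE.
(D, C4): Player 1 gets 3, best alternative 1; Player 2 gets 5, best alternative 4. No profitable deviation — NE.
(The remaining 7 profiles each have a profitable deviation by the same check.)

(A, C1) and (C, C2) and (D, C4)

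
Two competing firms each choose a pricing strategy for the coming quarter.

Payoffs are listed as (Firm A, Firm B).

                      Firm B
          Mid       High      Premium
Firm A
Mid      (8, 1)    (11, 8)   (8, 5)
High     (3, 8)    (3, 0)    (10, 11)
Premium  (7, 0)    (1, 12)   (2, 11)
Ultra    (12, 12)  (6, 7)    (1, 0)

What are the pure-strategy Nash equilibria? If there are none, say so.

Firm A against Mid: payoffs 8, 3, 7, 12 → best response Ultra.
Firm A against High: payoffs 11, 3, 1, 6 → best response Mid.
Firm A against Premium: payoffs 8, 10, 2, 1 → best response High.
Firm B against Mid: payoffs 1, 8, 5 → best response High.
Firm B against High: payoffs 8, 0, 11 → best response Premium.
Firm B against Premium: payoffs 0, 12, 11 → best response High.
Firm B against Ultra: payoffs 12, 7, 0 → best response Mid.
Mutual best responses: (Mid, High); (High, Premium); (Ultra, Mid).

(Mid, High), (High, Premium), (Ultra, Mid)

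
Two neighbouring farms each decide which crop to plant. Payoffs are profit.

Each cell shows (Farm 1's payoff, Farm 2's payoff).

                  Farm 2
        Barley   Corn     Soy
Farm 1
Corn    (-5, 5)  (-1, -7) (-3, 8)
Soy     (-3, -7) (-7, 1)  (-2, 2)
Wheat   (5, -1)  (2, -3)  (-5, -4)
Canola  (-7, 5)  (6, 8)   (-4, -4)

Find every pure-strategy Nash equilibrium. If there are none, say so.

The pure Nash equilibria are (Soy, Soy) and (Wheat, Barley) and (Canola, Corn).

For each player, find the best response to each opponent profile; mutual best responses are the pure NE.
Farm 1 against Barley: payoffs -5, -3, 5, -7 → best response Wheat.
Farm 1 against Corn: payoffs -1, -7, 2, 6 → best response Canola.
Farm 1 against Soy: payoffs -3, -2, -5, -4 → best response Soy.
Farm 2 against Corn: payoffs 5, -7, 8 → best response Soy.
Farm 2 against Soy: payoffs -7, 1, 2 → best response Soy.
Farm 2 against Wheat: payoffs -1, -3, -4 → best response Barley.
Farm 2 against Canola: payoffs 5, 8, -4 → best response Corn.
Mutual best responses: (Soy, Soy); (Wheat, Barley); (Canola, Corn).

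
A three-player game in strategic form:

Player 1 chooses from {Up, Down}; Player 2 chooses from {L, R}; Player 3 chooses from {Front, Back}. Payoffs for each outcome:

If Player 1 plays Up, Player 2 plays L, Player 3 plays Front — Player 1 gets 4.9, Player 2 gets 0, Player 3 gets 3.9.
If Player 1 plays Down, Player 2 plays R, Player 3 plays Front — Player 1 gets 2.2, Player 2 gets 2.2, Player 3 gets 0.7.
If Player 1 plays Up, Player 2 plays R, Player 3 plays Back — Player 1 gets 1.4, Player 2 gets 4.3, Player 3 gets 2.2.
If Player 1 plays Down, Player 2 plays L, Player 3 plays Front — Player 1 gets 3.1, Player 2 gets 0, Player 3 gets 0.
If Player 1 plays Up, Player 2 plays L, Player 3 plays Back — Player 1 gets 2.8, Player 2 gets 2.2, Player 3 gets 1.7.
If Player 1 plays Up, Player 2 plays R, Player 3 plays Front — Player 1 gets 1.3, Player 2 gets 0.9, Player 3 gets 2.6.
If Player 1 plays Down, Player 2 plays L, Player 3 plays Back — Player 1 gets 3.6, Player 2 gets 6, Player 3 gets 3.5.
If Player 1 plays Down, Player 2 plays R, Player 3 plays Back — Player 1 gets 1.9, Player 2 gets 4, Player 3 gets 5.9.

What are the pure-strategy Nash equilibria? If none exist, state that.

Mark each player's best response to every combination of opponents' strategies; a profile where every player is best-responding is a pure Nash equilibrium.
Player 1 against (L, Front): payoffs 4.9, 3.1 → best response Up.
Player 1 against (L, Back): payoffs 2.8, 3.6 → best response Down.
Player 1 against (R, Front): payoffs 1.3, 2.2 → best response Down.
Player 1 against (R, Back): payoffs 1.4, 1.9 → best response Down.
Player 2 against (Up, Front): payoffs 0, 0.9 → best response R.
Player 2 against (Up, Back): payoffs 2.2, 4.3 → best response R.
Player 2 against (Down, Front): payoffs 0, 2.2 → best response R.
Player 2 against (Down, Back): payoffs 6, 4 → best response L.
Player 3 against (Up, L): payoffs 3.9, 1.7 → best response Front.
Player 3 against (Up, R): payoffs 2.6, 2.2 → best response Front.
Player 3 against (Down, L): payoffs 0, 3.5 → best response Back.
Player 3 against (Down, R): payoffs 0.7, 5.9 → best response Back.
Mutual best responses: (Down, L, Back).

Pure NE: (Down, L, Back)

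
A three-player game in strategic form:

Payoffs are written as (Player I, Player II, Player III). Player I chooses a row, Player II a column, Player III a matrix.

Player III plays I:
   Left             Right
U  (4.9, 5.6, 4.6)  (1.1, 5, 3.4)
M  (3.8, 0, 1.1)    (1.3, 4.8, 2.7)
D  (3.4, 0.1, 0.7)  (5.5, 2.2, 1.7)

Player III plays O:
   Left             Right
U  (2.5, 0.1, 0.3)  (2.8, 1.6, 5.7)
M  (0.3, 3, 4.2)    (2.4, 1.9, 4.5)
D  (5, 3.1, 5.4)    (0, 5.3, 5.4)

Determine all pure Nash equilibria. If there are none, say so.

Pure-strategy Nash equilibria: (U, Left, I); (U, Right, O)

Player I against (Left, I): payoffs 4.9, 3.8, 3.4 → best response U.
Player I against (Left, O): payoffs 2.5, 0.3, 5 → best response D.
Player I against (Right, I): payoffs 1.1, 1.3, 5.5 → best response D.
Player I against (Right, O): payoffs 2.8, 2.4, 0 → best response U.
Player II against (U, I): payoffs 5.6, 5 → best response Left.
Player II against (U, O): payoffs 0.1, 1.6 → best response Right.
Player II against (M, I): payoffs 0, 4.8 → best response Right.
Player II against (M, O): payoffs 3, 1.9 → best response Left.
Player II against (D, I): payoffs 0.1, 2.2 → best response Right.
Player II against (D, O): payoffs 3.1, 5.3 → best response Right.
Player III against (U, Left): payoffs 4.6, 0.3 → best response I.
Player III against (U, Right): payoffs 3.4, 5.7 → best response O.
Player III against (M, Left): payoffs 1.1, 4.2 → best response O.
Player III against (M, Right): payoffs 2.7, 4.5 → best response O.
Player III against (D, Left): payoffs 0.7, 5.4 → best response O.
Player III against (D, Right): payoffs 1.7, 5.4 → best response O.
Mutual best responses: (U, Left, I); (U, Right, O).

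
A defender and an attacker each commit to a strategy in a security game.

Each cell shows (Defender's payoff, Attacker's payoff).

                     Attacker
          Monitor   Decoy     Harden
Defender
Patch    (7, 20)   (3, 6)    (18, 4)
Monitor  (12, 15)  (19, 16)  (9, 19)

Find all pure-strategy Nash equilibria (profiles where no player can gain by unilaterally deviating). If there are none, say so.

This game has no pure Nash equilibrium.

Check each profile: it is a Nash equilibrium iff no player can strictly gain by switching unilaterally.
(Patch, Monitor): Defender can switch to Monitor (7 → 12). Not NE.
(Patch, Decoy): Defender can switch to Monitor (3 → 19). Not NE.
(Patch, Harden): Attacker can switch to Monitor (4 → 20). Not NE.
(Monitor, Monitor): Attacker can switch to Decoy (15 → 16). Not NE.
(Monitor, Decoy): Attacker can switch to Harden (16 → 19). Not NE.
(Monitor, Harden): Defender can switch to Patch (9 → 18). Not NE.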